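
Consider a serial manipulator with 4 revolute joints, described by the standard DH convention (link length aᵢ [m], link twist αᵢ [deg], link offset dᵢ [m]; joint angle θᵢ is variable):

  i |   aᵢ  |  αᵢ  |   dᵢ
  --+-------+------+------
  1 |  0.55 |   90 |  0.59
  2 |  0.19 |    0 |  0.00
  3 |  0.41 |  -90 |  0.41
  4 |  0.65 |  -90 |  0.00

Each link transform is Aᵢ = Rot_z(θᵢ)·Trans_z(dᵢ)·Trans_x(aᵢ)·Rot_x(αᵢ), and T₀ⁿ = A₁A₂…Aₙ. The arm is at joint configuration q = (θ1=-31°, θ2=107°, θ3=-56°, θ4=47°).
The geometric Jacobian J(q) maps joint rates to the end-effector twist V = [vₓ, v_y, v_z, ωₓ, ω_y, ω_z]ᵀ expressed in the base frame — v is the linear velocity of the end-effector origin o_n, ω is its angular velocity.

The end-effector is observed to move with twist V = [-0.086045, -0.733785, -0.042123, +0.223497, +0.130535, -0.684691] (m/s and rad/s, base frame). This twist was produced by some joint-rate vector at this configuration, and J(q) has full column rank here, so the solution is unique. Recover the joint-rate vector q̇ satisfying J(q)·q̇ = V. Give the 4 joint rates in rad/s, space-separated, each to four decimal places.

o_n = [0.9178, -0.4752, 1.4348]
J₁: ẑ×o_n = [0.4752, 0.9178, -0.0000], ω = ẑ
J2: z=[-0.5150, -0.8572, 0.0000] o=[0.4714, -0.2833, 0.5900] → [-0.7242, 0.4351, 0.4814, -0.5150, -0.8572, 0.0000]
J3: z=[-0.5150, -0.8572, 0.0000] o=[0.4238, -0.2547, 0.7717] → [-0.5684, 0.3415, 0.5370, -0.5150, -0.8572, 0.0000]
J4: z=[-0.6661, 0.4003, 0.6293] o=[0.4338, -0.7390, 1.0903] → [-0.0281, 0.5341, -0.3694, -0.6661, 0.4003, 0.6293]
q̇ = J⁺·V = [-0.5840, -0.3720, 0.1450, -0.1600]

-0.5840 -0.3720 0.1450 -0.1600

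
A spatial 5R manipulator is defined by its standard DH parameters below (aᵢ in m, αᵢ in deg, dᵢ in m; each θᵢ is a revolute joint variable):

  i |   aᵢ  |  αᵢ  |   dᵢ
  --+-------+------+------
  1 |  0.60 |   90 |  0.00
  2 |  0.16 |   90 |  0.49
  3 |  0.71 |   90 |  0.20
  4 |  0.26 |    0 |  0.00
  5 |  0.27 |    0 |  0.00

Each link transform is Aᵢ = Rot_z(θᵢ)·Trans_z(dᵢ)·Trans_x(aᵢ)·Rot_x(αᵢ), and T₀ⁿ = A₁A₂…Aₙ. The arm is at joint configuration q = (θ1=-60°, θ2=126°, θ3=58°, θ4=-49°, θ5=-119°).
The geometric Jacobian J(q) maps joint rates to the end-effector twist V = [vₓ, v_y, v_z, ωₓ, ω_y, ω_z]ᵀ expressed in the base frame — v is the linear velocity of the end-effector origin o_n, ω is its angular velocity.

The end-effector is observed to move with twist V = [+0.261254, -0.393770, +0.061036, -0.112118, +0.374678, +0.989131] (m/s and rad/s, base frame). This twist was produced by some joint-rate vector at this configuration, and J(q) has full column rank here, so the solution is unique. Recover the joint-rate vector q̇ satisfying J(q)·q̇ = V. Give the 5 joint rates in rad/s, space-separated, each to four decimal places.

o_n = [-0.7413, -0.7416, 0.3630]
J₁: ẑ×o_n = [0.7416, -0.7413, 0.0000], ω = ẑ
J2: z=[-0.8660, -0.5000, 0.0000] o=[0.3000, -0.5196, 0.0000] → [-0.1815, 0.3143, -0.3284, -0.8660, -0.5000, 0.0000]
J3: z=[0.4045, -0.7006, 0.5878] o=[-0.1714, -0.6832, 0.1294] → [-0.1293, -0.4295, -0.4230, 0.4045, -0.7006, 0.5878]
J4: z=[0.2097, 0.6966, 0.6861] o=[-0.7225, -0.9328, 0.5514] → [-0.2625, 0.0266, 0.0532, 0.2097, 0.6966, 0.6861]
J5: z=[0.2097, 0.6966, 0.6861] o=[-0.9537, -0.8217, 0.5092] → [-0.1568, 0.1764, -0.1312, 0.2097, 0.6966, 0.6861]
q̇ = J⁺·V = [0.6440, 0.2240, -0.1050, 0.9110, -0.3180]

0.6440 0.2240 -0.1050 0.9110 -0.3180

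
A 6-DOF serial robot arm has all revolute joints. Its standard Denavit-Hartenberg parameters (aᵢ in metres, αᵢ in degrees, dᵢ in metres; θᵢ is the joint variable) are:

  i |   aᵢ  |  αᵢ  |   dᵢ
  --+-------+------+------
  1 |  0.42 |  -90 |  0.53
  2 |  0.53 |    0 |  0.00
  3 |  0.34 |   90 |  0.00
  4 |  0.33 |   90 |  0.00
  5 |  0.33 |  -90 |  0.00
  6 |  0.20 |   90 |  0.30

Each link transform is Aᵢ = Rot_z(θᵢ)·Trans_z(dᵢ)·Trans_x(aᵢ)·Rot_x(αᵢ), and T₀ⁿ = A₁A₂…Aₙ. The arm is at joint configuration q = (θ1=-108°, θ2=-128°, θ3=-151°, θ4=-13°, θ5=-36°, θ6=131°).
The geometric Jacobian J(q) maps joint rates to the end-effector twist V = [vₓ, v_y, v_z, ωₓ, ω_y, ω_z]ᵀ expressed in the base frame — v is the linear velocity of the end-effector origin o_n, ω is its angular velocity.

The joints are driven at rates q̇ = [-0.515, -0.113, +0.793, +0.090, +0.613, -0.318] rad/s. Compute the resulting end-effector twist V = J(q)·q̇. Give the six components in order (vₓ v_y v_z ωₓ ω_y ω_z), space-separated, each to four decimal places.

o_n = [-0.1197, -0.3588, -0.0441]
J₁: ẑ×o_n = [0.3588, -0.1197, 0.0000], ω = ẑ
J2: z=[0.9511, -0.3090, 0.0000] o=[-0.1298, -0.3994, 0.5300] → [0.1774, 0.5460, 0.0418, 0.9511, -0.3090, 0.0000]
J3: z=[0.9511, -0.3090, 0.0000] o=[-0.0290, -0.0891, 0.9476] → [0.3065, 0.9432, -0.2845, 0.9511, -0.3090, 0.0000]
J4: z=[-0.3052, -0.9393, 0.1564] o=[-0.0454, -0.1397, 0.6118] → [0.6504, -0.2118, -0.0030, -0.3052, -0.9393, 0.1564]
J5: z=[-0.9158, 0.3346, 0.2222] o=[-0.1315, -0.1646, 0.2942] → [-0.0701, -0.3072, 0.1739, -0.9158, 0.3346, 0.2222]
J6: z=[-0.4004, -0.8043, -0.4391] o=[-0.1420, -0.0025, 0.0070] → [-0.1154, -0.0302, 0.1606, -0.4004, -0.8043, -0.4391]
V = J·q̇ = [0.0905, 0.5501, -0.1751, 0.1852, 0.1662, -0.2251]

0.0905 0.5501 -0.1751 0.1852 0.1662 -0.2251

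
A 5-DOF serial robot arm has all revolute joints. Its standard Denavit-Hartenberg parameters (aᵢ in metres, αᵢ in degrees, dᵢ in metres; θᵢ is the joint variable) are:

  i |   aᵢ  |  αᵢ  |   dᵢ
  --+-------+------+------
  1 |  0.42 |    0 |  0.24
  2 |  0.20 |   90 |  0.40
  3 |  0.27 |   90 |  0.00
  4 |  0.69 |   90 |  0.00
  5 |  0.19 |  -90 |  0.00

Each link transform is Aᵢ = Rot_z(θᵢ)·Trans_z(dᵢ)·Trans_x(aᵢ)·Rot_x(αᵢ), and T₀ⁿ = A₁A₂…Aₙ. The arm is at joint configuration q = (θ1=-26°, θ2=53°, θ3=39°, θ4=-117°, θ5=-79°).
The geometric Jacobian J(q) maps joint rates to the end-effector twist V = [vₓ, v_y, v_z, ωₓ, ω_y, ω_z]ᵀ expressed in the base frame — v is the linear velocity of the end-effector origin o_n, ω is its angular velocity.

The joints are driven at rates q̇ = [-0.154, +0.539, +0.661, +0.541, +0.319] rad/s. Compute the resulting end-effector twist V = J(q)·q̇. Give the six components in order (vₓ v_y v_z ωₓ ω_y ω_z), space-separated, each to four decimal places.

-0.1948 0.1324 0.0861 0.4724 -0.6637 -0.2143

o_n = [0.1160, 0.4089, 0.7474]
J₁: ẑ×o_n = [-0.4089, 0.1160, 0.0000], ω = ẑ
J2: z=[0.0000, 0.0000, 1.0000] o=[0.3775, -0.1841, 0.2400] → [-0.5930, -0.2615, 0.0000, 0.0000, 0.0000, 1.0000]
J3: z=[0.4540, -0.8910, 0.0000] o=[0.5557, -0.0933, 0.6400] → [-0.0957, -0.0487, -0.1638, 0.4540, -0.8910, 0.0000]
J4: z=[0.5607, 0.2857, -0.7771] o=[0.7427, 0.0019, 0.8099] → [0.2984, 0.5221, 0.4072, 0.5607, 0.2857, -0.7771]
J5: z=[-0.4109, -0.7189, -0.5607] o=[0.2466, 0.4392, 0.6128] → [-0.1137, 0.1286, -0.0815, -0.4109, -0.7189, -0.5607]
V = J·q̇ = [-0.1948, 0.1324, 0.0861, 0.4724, -0.6637, -0.2143]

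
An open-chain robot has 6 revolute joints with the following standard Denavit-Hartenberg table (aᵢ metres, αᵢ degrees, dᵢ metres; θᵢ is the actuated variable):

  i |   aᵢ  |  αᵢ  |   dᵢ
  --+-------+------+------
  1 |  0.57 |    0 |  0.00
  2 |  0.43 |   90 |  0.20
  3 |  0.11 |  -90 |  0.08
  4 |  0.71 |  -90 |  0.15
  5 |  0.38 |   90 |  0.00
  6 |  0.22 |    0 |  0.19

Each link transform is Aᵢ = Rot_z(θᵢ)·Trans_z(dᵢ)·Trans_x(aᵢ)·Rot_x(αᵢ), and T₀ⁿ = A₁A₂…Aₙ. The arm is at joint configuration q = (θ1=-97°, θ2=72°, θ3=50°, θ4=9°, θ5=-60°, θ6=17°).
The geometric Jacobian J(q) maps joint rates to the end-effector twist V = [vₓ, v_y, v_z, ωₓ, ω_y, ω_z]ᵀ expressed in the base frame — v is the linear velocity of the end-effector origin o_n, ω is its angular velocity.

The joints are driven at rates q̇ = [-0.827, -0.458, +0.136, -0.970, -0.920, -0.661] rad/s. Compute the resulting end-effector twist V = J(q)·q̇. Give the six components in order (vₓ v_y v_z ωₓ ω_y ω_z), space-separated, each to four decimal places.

o_n = [0.3857, -0.6511, 1.3987]
J₁: ẑ×o_n = [0.6511, 0.3857, -0.0000], ω = ẑ
J2: z=[0.0000, 0.0000, 1.0000] o=[-0.0695, -0.5658, 0.0000] → [0.0853, 0.4552, -0.0000, 0.0000, 0.0000, 1.0000]
J3: z=[-0.4226, -0.9063, 0.0000] o=[0.3202, -0.7475, 0.2000] → [-1.0864, 0.5066, 0.0186, -0.4226, -0.9063, 0.0000]
J4: z=[-0.6943, 0.3237, 0.6428] o=[0.3505, -0.8499, 0.2843] → [0.2330, 0.7964, -0.1494, -0.6943, 0.3237, 0.6428]
J5: z=[0.3263, 0.9376, -0.1198] o=[0.7018, -0.8911, 0.9179] → [0.4796, -0.1190, 0.3747, 0.3263, 0.9376, -0.1198]
J6: z=[-0.9027, 0.2715, -0.3339] o=[0.5953, -0.8086, 1.2732] → [0.0867, 0.1833, -0.0854, -0.9027, 0.2715, -0.3339]
V = J·q̇ = [-1.4499, -1.2427, -0.1409, 0.9125, -1.4794, -1.5776]

-1.4499 -1.2427 -0.1409 0.9125 -1.4794 -1.5776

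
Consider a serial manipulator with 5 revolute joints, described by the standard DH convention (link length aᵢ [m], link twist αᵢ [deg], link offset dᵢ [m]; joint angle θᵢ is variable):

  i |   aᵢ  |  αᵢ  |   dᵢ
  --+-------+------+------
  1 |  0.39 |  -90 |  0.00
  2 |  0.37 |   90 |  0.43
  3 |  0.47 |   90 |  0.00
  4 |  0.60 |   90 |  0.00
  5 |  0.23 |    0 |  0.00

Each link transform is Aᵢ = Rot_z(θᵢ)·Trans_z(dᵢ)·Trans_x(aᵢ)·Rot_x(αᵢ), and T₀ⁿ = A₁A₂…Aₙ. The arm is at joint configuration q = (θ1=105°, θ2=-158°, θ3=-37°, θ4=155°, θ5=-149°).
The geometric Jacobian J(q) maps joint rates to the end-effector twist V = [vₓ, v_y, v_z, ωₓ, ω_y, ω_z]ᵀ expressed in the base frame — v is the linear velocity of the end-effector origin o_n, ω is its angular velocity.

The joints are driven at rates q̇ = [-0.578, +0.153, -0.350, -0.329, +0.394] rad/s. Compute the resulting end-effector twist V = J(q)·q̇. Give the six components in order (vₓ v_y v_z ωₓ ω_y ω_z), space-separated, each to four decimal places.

-0.1297 0.1273 -0.0197 -0.2247 -0.3807 -0.4606

o_n = [-0.4042, -0.2746, 0.0388]
J₁: ẑ×o_n = [0.2746, -0.4042, 0.0000], ω = ẑ
J2: z=[-0.9659, -0.2588, 0.0000] o=[-0.1009, 0.3767, 0.0000] → [-0.0101, 0.0375, 0.5506, -0.9659, -0.2588, 0.0000]
J3: z=[0.0970, -0.3618, -0.9272] o=[-0.4275, -0.0659, 0.1386] → [-0.1573, -0.0119, -0.0118, 0.0970, -0.3618, -0.9272]
J4: z=[0.6270, 0.7457, -0.2254] o=[-0.0642, -0.3289, 0.2792] → [-0.1670, 0.2274, 0.2876, 0.6270, 0.7457, -0.2254]
J5: z=[0.4145, -0.5644, -0.7139] o=[-0.4599, -0.1164, -0.1186] → [-0.2017, -0.1051, -0.0341, 0.4145, -0.5644, -0.7139]
V = J·q̇ = [-0.1297, 0.1273, -0.0197, -0.2247, -0.3807, -0.4606]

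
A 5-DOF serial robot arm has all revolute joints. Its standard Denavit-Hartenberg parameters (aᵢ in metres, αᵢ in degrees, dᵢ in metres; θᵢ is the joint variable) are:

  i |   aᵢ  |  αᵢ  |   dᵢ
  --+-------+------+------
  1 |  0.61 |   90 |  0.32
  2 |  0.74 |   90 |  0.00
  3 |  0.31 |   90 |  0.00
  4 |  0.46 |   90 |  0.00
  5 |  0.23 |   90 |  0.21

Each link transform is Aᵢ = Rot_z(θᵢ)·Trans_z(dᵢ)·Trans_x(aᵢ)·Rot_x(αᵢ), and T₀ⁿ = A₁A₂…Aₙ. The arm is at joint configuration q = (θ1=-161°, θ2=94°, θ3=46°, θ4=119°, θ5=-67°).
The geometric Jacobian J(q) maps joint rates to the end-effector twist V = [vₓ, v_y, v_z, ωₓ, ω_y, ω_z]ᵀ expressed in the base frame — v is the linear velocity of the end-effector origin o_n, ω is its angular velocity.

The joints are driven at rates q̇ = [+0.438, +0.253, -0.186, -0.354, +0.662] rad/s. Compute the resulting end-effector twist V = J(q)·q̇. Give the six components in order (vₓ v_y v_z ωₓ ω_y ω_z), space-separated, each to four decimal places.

0.0726 -0.4423 0.3407 -0.4156 0.8251 0.5946

o_n = [-1.1783, -0.0774, 1.1043]
J₁: ẑ×o_n = [0.0774, -1.1783, 0.0000], ω = ẑ
J2: z=[-0.3256, 0.9455, 0.0000] o=[-0.5768, -0.1986, 0.3200] → [0.7416, 0.2553, 0.5293, -0.3256, 0.9455, 0.0000]
J3: z=[-0.9432, -0.3248, 0.0698] o=[-0.5280, -0.1818, 1.0582] → [-0.0222, -0.0019, -0.3097, -0.9432, -0.3248, 0.0698]
J4: z=[0.2736, -0.6405, 0.7176] o=[-0.5864, 0.0339, 1.2730] → [0.1880, -0.3786, -0.4096, 0.2736, -0.6405, 0.7176]
J5: z=[-0.6220, 0.4512, 0.6399] o=[-0.9238, -0.2519, 1.1465] → [-0.1307, -0.1891, 0.0063, -0.6220, 0.4512, 0.6399]
V = J·q̇ = [0.0726, -0.4423, 0.3407, -0.4156, 0.8251, 0.5946]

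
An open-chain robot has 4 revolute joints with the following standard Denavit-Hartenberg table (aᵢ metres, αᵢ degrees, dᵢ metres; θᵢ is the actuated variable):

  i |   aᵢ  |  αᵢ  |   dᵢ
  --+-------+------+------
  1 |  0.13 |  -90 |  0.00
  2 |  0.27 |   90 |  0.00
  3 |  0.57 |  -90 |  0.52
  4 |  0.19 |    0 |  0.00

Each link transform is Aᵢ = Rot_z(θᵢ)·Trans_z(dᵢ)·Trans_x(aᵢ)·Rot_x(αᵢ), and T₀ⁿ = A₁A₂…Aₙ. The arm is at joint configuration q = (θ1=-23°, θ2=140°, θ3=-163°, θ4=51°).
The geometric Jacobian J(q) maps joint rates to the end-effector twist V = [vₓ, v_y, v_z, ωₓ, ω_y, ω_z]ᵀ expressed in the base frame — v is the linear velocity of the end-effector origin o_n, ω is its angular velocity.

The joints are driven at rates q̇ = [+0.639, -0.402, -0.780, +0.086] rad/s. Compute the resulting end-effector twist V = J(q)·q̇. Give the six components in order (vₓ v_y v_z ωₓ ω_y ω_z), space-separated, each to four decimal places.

0.5969 0.7729 0.3173 -0.6685 -0.2423 1.2204

o_n = [0.5358, -0.4465, -0.0349]
J₁: ẑ×o_n = [0.4465, 0.5358, -0.0000], ω = ẑ
J2: z=[0.3907, 0.9205, 0.0000] o=[0.1197, -0.0508, 0.0000] → [-0.0321, 0.0136, -0.5377, 0.3907, 0.9205, 0.0000]
J3: z=[0.5917, -0.2512, -0.7660] o=[-0.0707, 0.0300, -0.1736] → [-0.3998, -0.5467, -0.1296, 0.5917, -0.2512, -0.7660]
J4: z=[-0.5798, -0.7928, -0.1879] o=[0.5562, -0.4171, -0.2215] → [-0.1535, 0.1120, 0.0008, -0.5798, -0.7928, -0.1879]
V = J·q̇ = [0.5969, 0.7729, 0.3173, -0.6685, -0.2423, 1.2204]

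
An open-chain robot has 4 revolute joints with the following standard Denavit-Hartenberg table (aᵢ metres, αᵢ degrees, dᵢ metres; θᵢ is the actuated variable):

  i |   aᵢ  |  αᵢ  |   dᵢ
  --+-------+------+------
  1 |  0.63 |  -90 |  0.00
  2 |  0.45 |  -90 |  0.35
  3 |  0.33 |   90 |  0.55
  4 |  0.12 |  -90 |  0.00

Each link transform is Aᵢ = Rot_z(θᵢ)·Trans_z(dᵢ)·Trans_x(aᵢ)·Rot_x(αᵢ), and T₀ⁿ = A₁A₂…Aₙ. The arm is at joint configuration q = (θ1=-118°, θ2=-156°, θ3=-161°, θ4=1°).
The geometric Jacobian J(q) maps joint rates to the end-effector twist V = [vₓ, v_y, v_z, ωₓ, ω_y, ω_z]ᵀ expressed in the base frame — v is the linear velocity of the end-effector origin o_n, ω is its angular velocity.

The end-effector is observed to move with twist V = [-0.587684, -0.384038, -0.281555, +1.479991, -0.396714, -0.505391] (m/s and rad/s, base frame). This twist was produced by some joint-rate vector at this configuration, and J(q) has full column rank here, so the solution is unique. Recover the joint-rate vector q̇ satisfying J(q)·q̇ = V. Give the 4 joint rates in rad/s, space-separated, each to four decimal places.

o_n = [0.0477, -0.9678, 0.5143]
J₁: ẑ×o_n = [0.9678, 0.0477, -0.0000], ω = ẑ
J2: z=[0.8829, -0.4695, 0.0000] o=[-0.2958, -0.5563, 0.0000] → [-0.2415, -0.4541, -0.2021, 0.8829, -0.4695, 0.0000]
J3: z=[-0.1910, -0.3591, 0.9135] o=[0.2063, -0.3576, 0.1830] → [0.4385, -0.0816, 0.0596, -0.1910, -0.3591, 0.9135]
J4: z=[-0.9745, 0.1813, -0.1324] o=[0.0623, -0.8572, 0.5586] → [-0.0227, -0.0412, 0.1104, -0.9745, 0.1813, -0.1324]
q̇ = J⁺·V = [-0.1870, 0.9550, -0.4310, -0.5690]

-0.1870 0.9550 -0.4310 -0.5690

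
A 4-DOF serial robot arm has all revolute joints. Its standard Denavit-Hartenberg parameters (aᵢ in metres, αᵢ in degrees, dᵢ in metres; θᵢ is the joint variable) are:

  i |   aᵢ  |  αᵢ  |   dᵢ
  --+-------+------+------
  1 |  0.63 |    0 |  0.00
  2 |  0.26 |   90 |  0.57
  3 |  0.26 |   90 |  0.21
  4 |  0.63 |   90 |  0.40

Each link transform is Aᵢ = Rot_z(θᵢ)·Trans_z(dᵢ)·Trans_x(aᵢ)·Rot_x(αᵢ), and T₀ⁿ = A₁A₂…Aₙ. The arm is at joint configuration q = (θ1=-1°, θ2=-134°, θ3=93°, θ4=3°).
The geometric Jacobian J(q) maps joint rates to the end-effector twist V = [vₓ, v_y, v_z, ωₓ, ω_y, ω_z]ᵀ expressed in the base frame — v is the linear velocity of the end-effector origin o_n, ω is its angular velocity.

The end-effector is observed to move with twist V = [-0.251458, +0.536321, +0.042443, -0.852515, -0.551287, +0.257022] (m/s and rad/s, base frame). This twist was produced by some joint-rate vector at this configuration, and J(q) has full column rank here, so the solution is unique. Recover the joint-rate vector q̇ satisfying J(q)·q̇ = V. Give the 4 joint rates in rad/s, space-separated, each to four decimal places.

o_n = [0.0247, -0.2726, 1.4789]
J₁: ẑ×o_n = [0.2726, 0.0247, -0.0000], ω = ẑ
J2: z=[0.0000, 0.0000, 1.0000] o=[0.6299, -0.0110, 0.0000] → [0.2616, -0.6052, 0.0000, 0.0000, 0.0000, 1.0000]
J3: z=[-0.7071, 0.7071, 0.0000] o=[0.4461, -0.1948, 0.5700] → [0.6427, 0.6427, 0.3529, -0.7071, 0.7071, 0.0000]
J4: z=[-0.7061, -0.7061, 0.0523] o=[0.3072, -0.0367, 0.8296] → [-0.4461, 0.4436, -0.0329, -0.7061, -0.7061, 0.0523]
q̇ = J⁺·V = [0.1310, 0.0740, 0.2130, 0.9940]

0.1310 0.0740 0.2130 0.9940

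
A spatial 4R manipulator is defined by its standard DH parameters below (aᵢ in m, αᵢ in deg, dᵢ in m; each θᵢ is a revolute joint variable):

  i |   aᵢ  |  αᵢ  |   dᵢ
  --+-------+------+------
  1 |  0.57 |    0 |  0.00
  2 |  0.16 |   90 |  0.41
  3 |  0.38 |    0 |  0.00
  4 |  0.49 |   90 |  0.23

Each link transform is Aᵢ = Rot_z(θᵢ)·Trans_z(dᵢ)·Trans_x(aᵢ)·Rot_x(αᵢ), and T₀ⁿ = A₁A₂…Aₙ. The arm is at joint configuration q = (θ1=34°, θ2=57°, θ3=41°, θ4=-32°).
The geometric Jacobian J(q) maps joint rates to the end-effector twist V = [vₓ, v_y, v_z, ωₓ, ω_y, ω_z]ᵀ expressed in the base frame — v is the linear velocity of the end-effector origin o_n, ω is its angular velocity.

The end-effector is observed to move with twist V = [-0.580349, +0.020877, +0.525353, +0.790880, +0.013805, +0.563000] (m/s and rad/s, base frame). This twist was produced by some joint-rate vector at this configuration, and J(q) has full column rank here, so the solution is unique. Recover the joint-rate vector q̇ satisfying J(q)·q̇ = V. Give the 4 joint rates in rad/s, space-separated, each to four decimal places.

o_n = [0.6863, 1.2534, 0.7360]
J₁: ẑ×o_n = [-1.2534, 0.6863, 0.0000], ω = ẑ
J2: z=[0.0000, 0.0000, 1.0000] o=[0.4726, 0.3187, 0.0000] → [-0.9346, 0.2137, 0.0000, 0.0000, 0.0000, 1.0000]
J3: z=[0.9998, 0.0175, 0.0000] o=[0.4698, 0.4787, 0.4100] → [0.0057, -0.3259, 0.7708, 0.9998, 0.0175, 0.0000]
J4: z=[0.9998, 0.0175, 0.0000] o=[0.4648, 0.7655, 0.6593] → [0.0013, -0.0766, 0.4840, 0.9998, 0.0175, 0.0000]
q̇ = J⁺·V = [0.1800, 0.3830, 0.4970, 0.2940]

0.1800 0.3830 0.4970 0.2940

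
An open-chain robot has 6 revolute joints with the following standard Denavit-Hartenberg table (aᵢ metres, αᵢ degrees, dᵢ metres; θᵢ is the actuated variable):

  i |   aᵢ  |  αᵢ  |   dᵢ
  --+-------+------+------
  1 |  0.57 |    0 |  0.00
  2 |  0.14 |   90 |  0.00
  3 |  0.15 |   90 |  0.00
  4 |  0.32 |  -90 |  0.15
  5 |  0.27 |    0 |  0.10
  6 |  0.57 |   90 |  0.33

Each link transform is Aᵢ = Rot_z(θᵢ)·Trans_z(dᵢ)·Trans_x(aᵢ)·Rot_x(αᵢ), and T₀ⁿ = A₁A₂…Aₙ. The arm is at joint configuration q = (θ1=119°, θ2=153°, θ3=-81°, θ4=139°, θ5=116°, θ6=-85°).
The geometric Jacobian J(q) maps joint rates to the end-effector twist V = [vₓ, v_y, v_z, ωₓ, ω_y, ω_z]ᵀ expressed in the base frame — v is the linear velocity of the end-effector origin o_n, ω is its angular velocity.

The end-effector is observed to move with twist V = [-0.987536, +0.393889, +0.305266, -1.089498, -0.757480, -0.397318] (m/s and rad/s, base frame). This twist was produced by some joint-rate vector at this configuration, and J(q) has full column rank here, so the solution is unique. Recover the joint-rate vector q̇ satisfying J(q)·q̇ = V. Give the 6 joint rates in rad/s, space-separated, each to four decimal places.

0.6280 -0.0080 -0.1700 -0.5510 -0.9030 -0.8000

o_n = [-0.3899, 0.0750, 0.7054]
J₁: ẑ×o_n = [-0.0750, -0.3899, 0.0000], ω = ẑ
J2: z=[0.0000, 0.0000, 1.0000] o=[-0.2763, 0.4985, 0.0000] → [0.4236, -0.1136, 0.0000, 0.0000, 0.0000, 1.0000]
J3: z=[-0.9994, -0.0349, 0.0000] o=[-0.2715, 0.3586, 0.0000] → [-0.0246, 0.7050, 0.2793, -0.9994, -0.0349, 0.0000]
J4: z=[-0.0345, 0.9871, -0.1564] o=[-0.2706, 0.3352, -0.1482] → [0.8018, 0.0481, 0.1267, -0.0345, 0.9871, -0.1564]
J5: z=[0.7507, 0.1289, 0.6480] o=[-0.4869, 0.5137, 0.0669] → [0.3666, -0.4164, -0.3418, 0.7507, 0.1289, 0.6480]
J6: z=[0.7507, 0.1289, 0.6480] o=[-0.3254, 0.2758, 0.0814] → [0.2105, -0.5102, -0.1424, 0.7507, 0.1289, 0.6480]
q̇ = J⁺·V = [0.6280, -0.0080, -0.1700, -0.5510, -0.9030, -0.8000]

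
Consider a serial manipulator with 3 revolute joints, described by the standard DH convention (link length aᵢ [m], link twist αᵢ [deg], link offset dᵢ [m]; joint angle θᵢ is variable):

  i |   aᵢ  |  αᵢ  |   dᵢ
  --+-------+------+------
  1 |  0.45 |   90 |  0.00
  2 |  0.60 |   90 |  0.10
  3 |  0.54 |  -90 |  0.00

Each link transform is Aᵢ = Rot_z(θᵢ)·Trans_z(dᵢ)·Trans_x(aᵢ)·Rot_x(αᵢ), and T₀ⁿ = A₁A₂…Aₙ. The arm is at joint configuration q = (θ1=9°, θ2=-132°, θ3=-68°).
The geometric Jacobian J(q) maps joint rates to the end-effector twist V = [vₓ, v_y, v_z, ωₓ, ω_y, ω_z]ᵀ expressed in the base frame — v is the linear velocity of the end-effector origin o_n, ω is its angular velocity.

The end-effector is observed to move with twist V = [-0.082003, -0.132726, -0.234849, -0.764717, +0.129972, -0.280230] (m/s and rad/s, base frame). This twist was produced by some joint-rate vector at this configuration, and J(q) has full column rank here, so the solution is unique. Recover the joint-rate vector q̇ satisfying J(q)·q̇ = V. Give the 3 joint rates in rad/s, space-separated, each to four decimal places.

-0.9420 -0.2480 0.9890

o_n = [-0.1484, 0.3822, -0.5962]
J₁: ẑ×o_n = [-0.3822, -0.1484, 0.0000], ω = ẑ
J2: z=[0.1564, -0.9877, 0.0000] o=[0.4445, 0.0704, 0.0000] → [0.5889, 0.0933, -0.5368, 0.1564, -0.9877, 0.0000]
J3: z=[-0.7340, -0.1163, 0.6691] o=[0.0636, -0.0912, -0.4459] → [-0.2993, -0.2522, -0.3721, -0.7340, -0.1163, 0.6691]
q̇ = J⁺·V = [-0.9420, -0.2480, 0.9890]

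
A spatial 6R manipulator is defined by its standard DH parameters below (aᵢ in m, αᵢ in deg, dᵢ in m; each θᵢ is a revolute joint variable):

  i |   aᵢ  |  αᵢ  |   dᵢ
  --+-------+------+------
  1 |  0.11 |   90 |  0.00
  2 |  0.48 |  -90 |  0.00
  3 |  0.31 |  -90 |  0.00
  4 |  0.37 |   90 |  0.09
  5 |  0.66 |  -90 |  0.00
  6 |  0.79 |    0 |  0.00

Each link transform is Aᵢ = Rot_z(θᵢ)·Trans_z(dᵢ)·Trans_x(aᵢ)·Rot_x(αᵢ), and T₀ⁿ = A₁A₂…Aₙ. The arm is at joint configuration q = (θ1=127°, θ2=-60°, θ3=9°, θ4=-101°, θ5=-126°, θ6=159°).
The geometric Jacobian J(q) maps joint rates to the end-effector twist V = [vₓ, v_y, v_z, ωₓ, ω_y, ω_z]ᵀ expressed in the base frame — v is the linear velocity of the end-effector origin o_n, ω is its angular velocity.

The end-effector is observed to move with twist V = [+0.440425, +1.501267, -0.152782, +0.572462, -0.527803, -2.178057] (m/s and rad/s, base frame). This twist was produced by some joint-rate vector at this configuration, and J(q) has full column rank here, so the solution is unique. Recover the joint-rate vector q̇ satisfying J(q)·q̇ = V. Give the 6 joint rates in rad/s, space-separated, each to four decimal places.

-0.7010 0.5280 -0.8490 -0.2820 -0.8230 -0.8940

o_n = [-0.7794, 0.6514, -0.5991]
J₁: ẑ×o_n = [-0.6514, -0.7794, 0.0000], ω = ẑ
J2: z=[0.7986, 0.6018, 0.0000] o=[-0.0662, 0.0878, 0.0000] → [-0.3605, 0.4784, 0.8793, 0.7986, 0.6018, 0.0000]
J3: z=[-0.5212, 0.6916, 0.5000] o=[-0.2106, 0.2795, -0.4157] → [-0.3128, -0.3800, 0.1995, -0.5212, 0.6916, 0.5000]
J4: z=[-0.7417, -0.6569, 0.1355] o=[-0.3415, 0.3726, -0.6809] → [-0.0915, 0.0013, -0.4944, -0.7417, -0.6569, 0.1355]
J5: z=[0.5138, -0.4267, 0.7442] o=[-0.5677, 0.5435, -0.4267] → [-0.0068, -0.0689, -0.0348, 0.5138, -0.4267, 0.7442]
J6: z=[0.0872, 0.8890, 0.4495] o=[-0.0045, 0.6531, -0.7527] → [0.1373, -0.3617, 0.6888, 0.0872, 0.8890, 0.4495]
q̇ = J⁺·V = [-0.7010, 0.5280, -0.8490, -0.2820, -0.8230, -0.8940]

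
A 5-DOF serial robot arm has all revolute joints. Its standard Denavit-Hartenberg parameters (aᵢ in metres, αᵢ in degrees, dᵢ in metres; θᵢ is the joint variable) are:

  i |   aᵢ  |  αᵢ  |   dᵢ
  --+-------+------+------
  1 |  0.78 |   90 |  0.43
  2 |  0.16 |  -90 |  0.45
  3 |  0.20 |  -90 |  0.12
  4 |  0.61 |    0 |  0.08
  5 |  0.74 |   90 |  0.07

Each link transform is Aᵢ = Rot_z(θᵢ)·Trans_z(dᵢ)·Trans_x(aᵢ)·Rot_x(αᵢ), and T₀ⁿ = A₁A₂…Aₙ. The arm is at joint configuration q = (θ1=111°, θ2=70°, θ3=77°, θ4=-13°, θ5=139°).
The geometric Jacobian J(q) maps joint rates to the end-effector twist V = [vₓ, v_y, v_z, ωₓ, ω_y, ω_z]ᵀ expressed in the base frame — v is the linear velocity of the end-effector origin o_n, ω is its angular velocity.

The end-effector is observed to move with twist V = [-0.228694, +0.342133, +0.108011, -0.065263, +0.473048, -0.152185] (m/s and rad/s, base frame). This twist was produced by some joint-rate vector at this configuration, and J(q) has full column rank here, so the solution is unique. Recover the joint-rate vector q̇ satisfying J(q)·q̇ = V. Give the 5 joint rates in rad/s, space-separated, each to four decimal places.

-0.0410 0.0960 -0.4750 0.5510 -0.6070

o_n = [-0.3444, 1.0817, 0.4022]
J₁: ẑ×o_n = [-1.0817, -0.3444, 0.0000], ω = ẑ
J2: z=[0.9336, 0.3584, 0.0000] o=[-0.2795, 0.7282, 0.4300] → [-0.0100, 0.0260, 0.3532, 0.9336, 0.3584, 0.0000]
J3: z=[0.3368, -0.8773, 0.3420] o=[0.1210, 0.9405, 0.5804] → [0.1080, -0.0992, -0.3608, 0.3368, -0.8773, 0.3420]
J4: z=[-0.0906, -0.3917, -0.9156] o=[-0.0261, 0.7798, 0.6637] → [0.3788, 0.2678, -0.1521, -0.0906, -0.3917, -0.9156]
J5: z=[-0.0906, -0.3917, -0.9156] o=[-0.5442, 0.4632, 0.7630] → [0.7076, -0.2155, 0.0222, -0.0906, -0.3917, -0.9156]
q̇ = J⁺·V = [-0.0410, 0.0960, -0.4750, 0.5510, -0.6070]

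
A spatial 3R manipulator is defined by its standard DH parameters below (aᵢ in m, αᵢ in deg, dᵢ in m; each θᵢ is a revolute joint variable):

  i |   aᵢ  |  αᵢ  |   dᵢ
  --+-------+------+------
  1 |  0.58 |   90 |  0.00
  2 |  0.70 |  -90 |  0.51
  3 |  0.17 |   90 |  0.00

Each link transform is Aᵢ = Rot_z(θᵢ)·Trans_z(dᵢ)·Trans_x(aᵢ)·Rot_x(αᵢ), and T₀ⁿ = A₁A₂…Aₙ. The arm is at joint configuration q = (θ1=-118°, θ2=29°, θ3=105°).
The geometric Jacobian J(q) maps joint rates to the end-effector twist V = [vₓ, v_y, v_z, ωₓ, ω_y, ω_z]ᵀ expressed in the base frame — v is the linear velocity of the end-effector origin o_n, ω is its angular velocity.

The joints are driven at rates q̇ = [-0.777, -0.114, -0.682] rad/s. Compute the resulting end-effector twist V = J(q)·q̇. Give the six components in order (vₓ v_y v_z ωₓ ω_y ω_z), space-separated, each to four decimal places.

-0.7019 0.5255 -0.0111 -0.0546 -0.3455 -1.3735

o_n = [-0.8470, -0.8564, 0.3180]
J₁: ẑ×o_n = [0.8564, -0.8470, 0.0000], ω = ẑ
J2: z=[-0.8829, 0.4695, 0.0000] o=[-0.2723, -0.5121, 0.0000] → [0.1493, 0.2808, 0.5738, -0.8829, 0.4695, 0.0000]
J3: z=[0.2276, 0.4281, 0.8746] o=[-1.0100, -0.8132, 0.3394] → [0.0286, 0.1475, -0.0796, 0.2276, 0.4281, 0.8746]
V = J·q̇ = [-0.7019, 0.5255, -0.0111, -0.0546, -0.3455, -1.3735]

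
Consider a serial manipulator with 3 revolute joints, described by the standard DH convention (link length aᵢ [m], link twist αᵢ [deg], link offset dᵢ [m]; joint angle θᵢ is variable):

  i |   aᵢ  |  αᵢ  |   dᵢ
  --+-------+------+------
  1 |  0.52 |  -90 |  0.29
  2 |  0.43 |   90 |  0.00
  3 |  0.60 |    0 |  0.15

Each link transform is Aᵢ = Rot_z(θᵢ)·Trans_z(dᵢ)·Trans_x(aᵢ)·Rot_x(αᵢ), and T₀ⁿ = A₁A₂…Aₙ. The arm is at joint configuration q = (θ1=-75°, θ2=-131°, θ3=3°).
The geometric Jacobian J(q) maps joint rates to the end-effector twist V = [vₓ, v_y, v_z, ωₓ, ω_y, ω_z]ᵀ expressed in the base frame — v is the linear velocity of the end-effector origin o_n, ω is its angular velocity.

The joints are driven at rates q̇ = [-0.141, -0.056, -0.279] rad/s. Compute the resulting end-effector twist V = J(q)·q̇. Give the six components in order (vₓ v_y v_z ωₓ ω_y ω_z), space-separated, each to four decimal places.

-0.1351 0.0045 -0.0375 0.0004 -0.2179 0.0420

o_n = [-0.0391, 0.2674, 0.9683]
J₁: ẑ×o_n = [-0.2674, -0.0391, 0.0000], ω = ẑ
J2: z=[0.9659, 0.2588, 0.0000] o=[0.1346, -0.5023, 0.2900] → [0.1756, -0.6552, 0.7884, 0.9659, 0.2588, 0.0000]
J3: z=[-0.1953, 0.7290, -0.6561] o=[0.0616, -0.2298, 0.6145] → [0.5841, 0.1352, -0.0237, -0.1953, 0.7290, -0.6561]
V = J·q̇ = [-0.1351, 0.0045, -0.0375, 0.0004, -0.2179, 0.0420]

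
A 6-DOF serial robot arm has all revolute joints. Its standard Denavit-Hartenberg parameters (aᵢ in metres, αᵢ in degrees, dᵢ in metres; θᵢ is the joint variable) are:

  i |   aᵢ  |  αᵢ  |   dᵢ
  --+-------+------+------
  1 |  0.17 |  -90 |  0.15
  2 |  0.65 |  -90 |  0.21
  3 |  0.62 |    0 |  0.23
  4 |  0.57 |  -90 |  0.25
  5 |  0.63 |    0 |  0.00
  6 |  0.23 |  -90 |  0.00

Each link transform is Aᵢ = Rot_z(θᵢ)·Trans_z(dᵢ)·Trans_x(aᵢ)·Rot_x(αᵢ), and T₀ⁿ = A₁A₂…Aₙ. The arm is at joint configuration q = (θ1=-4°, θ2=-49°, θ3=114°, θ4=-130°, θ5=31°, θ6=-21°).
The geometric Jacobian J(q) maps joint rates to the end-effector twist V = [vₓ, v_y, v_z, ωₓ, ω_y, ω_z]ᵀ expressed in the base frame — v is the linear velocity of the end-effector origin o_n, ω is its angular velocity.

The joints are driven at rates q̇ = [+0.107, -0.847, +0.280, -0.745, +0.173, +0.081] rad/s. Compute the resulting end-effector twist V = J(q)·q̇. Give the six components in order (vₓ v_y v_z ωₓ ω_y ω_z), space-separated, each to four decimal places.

o_n = [1.3586, -0.0830, 1.3440]
J₁: ẑ×o_n = [0.0830, 1.3586, -0.0000], ω = ẑ
J2: z=[0.0698, 0.9976, 0.0000] o=[0.1696, -0.0119, 0.1500] → [1.1911, -0.0833, -1.1911, 0.0698, 0.9976, 0.0000]
J3: z=[0.7529, -0.0526, -0.6561] o=[0.6096, 0.1679, 0.6406] → [-0.2016, -1.0210, -0.1494, 0.7529, -0.0526, -0.6561]
J4: z=[0.7529, -0.0526, -0.6561] o=[0.5782, -0.3977, 0.2993] → [0.1515, -1.2985, 0.2780, 0.7529, -0.0526, -0.6561]
J5: z=[0.1133, -0.9715, 0.2080] o=[1.1360, -0.2792, 0.5489] → [-0.8134, -0.0438, 0.2385, 0.1133, -0.9715, 0.2080]
J6: z=[0.1133, -0.9715, 0.2080] o=[1.2418, -0.1374, 1.1535] → [-0.1964, 0.0027, 0.1196, 0.1133, -0.9715, 0.2080]
V = J·q̇ = [-1.3259, 0.8900, 0.8108, -0.3804, -1.0672, 0.4649]

-1.3259 0.8900 0.8108 -0.3804 -1.0672 0.4649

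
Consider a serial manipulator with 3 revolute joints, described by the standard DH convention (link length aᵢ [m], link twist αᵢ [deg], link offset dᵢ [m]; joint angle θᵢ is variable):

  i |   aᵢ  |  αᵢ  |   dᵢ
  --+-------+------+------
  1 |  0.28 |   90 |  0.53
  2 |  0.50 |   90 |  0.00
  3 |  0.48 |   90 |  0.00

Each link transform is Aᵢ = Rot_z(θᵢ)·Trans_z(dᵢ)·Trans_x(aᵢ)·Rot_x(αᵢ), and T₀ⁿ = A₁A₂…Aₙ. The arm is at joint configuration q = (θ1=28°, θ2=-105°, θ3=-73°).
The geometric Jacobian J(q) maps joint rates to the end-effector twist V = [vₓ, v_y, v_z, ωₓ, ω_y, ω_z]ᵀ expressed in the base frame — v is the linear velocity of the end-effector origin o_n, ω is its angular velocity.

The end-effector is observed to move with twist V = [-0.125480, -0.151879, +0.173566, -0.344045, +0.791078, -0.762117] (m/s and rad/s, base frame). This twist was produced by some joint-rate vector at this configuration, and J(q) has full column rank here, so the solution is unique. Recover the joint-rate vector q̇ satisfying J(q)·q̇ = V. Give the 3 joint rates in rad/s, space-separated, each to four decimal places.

o_n = [-0.1146, 0.4589, -0.0885]
J₁: ẑ×o_n = [-0.4589, -0.1146, 0.0000], ω = ẑ
J2: z=[0.4695, -0.8829, 0.0000] o=[0.2472, 0.1315, 0.5300] → [0.5461, 0.2904, -0.1657, 0.4695, -0.8829, 0.0000]
J3: z=[-0.8529, -0.4535, 0.2588] o=[0.1330, 0.0707, 0.0470] → [-0.0390, -0.1797, -0.4434, -0.8529, -0.4535, 0.2588]
q̇ = J⁺·V = [-0.7440, -0.8600, -0.0700]

-0.7440 -0.8600 -0.0700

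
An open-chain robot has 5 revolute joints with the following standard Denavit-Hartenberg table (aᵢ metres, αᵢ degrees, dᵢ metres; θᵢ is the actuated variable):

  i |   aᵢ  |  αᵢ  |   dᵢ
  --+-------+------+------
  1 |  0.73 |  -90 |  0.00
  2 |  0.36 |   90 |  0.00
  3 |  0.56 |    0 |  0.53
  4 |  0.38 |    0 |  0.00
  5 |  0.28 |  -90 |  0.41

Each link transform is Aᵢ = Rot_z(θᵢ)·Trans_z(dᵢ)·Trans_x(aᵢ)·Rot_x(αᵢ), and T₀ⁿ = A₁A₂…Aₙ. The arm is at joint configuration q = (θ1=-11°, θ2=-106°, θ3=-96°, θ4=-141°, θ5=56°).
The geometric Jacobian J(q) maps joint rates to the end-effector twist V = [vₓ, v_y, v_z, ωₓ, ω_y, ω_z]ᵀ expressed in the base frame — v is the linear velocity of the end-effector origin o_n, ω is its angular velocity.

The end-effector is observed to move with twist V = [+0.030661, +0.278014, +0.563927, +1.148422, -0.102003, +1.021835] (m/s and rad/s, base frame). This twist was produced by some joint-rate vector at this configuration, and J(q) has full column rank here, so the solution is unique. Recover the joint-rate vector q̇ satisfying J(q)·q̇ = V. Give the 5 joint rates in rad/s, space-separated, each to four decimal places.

0.6930 0.1190 0.6640 -0.9950 -0.8620

o_n = [-0.1647, -0.2057, -0.4374]
J₁: ẑ×o_n = [0.2057, -0.1647, 0.0000], ω = ẑ
J2: z=[0.1908, 0.9816, 0.0000] o=[0.7166, -0.1393, 0.0000] → [-0.4293, 0.0835, 0.8525, 0.1908, 0.9816, 0.0000]
J3: z=[-0.9436, 0.1834, -0.2756] o=[0.6192, -0.1204, 0.3461] → [-0.1672, -0.5232, 0.2243, -0.9436, 0.1834, -0.2756]
J4: z=[-0.9436, 0.1834, -0.2756] o=[0.0286, -0.5729, 0.1437] → [-0.0054, -0.4950, -0.3110, -0.9436, 0.1834, -0.2756]
J5: z=[-0.9436, 0.1834, -0.2756] o=[0.1455, -0.2710, -0.0552] → [-0.0521, -0.2751, -0.0047, -0.9436, 0.1834, -0.2756]
q̇ = J⁺·V = [0.6930, 0.1190, 0.6640, -0.9950, -0.8620]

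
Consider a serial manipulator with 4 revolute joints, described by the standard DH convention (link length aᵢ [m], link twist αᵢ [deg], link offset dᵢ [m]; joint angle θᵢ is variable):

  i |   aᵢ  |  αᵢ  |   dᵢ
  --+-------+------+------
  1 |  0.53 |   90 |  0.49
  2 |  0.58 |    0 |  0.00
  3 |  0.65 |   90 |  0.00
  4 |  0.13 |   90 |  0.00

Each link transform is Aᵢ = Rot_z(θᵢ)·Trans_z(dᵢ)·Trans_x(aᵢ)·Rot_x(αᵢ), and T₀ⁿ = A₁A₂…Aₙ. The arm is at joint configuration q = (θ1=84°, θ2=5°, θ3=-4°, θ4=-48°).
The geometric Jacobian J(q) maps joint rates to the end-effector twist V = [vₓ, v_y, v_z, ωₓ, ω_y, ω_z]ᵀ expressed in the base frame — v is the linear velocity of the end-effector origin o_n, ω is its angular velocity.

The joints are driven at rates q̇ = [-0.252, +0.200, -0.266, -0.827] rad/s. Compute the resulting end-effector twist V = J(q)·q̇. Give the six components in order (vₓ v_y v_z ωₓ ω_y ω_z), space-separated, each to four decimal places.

0.3840 -0.1055 0.0655 -0.0671 -0.0075 0.5749

o_n = [0.0967, 1.8447, 0.5534]
J₁: ẑ×o_n = [-1.8447, 0.0967, 0.0000], ω = ẑ
J2: z=[0.9945, -0.1045, 0.0000] o=[0.0554, 0.5271, 0.4900] → [-0.0066, -0.0631, 1.3147, 0.9945, -0.1045, 0.0000]
J3: z=[0.9945, -0.1045, 0.0000] o=[0.1158, 1.1017, 0.5406] → [-0.0013, -0.0128, 0.7369, 0.9945, -0.1045, 0.0000]
J4: z=[0.0018, 0.0174, -0.9998] o=[0.1837, 1.7481, 0.5519] → [0.0966, 0.0870, 0.0017, 0.0018, 0.0174, -0.9998]
V = J·q̇ = [0.3840, -0.1055, 0.0655, -0.0671, -0.0075, 0.5749]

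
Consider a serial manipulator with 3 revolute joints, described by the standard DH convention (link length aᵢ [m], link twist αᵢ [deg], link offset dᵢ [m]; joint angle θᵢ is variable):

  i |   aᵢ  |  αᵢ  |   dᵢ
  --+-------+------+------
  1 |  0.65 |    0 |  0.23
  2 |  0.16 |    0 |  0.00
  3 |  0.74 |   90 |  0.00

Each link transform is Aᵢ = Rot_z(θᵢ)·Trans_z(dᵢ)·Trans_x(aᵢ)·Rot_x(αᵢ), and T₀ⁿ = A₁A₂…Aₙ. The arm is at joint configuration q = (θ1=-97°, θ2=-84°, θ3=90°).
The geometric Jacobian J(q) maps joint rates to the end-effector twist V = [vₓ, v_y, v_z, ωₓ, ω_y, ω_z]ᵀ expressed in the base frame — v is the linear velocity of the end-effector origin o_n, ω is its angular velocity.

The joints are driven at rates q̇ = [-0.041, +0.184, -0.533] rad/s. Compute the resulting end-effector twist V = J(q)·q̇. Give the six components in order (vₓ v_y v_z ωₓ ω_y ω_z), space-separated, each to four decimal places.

-0.3154 -0.0146 0.0000 0.0000 0.0000 -0.3900

o_n = [-0.2521, -1.3822, 0.2300]
J₁: ẑ×o_n = [1.3822, -0.2521, 0.0000], ω = ẑ
J2: z=[0.0000, 0.0000, 1.0000] o=[-0.0792, -0.6452, 0.2300] → [0.7371, -0.1729, 0.0000, 0.0000, 0.0000, 1.0000]
J3: z=[0.0000, 0.0000, 1.0000] o=[-0.2392, -0.6424, 0.2300] → [0.7399, -0.0129, 0.0000, 0.0000, 0.0000, 1.0000]
V = J·q̇ = [-0.3154, -0.0146, 0.0000, 0.0000, 0.0000, -0.3900]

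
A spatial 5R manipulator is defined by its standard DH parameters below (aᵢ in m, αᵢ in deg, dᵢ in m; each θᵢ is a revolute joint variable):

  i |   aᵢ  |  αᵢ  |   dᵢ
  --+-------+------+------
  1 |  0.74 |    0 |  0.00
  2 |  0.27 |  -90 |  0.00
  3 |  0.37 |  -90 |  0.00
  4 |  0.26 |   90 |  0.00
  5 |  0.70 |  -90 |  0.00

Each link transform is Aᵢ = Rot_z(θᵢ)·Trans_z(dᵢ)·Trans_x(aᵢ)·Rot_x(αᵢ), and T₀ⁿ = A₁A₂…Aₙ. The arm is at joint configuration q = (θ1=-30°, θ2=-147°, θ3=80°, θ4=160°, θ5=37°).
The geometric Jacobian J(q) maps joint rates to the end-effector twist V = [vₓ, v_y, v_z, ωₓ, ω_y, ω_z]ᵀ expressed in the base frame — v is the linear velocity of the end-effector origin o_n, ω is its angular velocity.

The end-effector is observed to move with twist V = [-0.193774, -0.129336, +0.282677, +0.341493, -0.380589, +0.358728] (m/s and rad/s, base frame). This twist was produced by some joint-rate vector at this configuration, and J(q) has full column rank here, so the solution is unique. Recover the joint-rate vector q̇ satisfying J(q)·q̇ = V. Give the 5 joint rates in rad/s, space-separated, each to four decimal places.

0.0690 0.3460 0.3970 0.3260 -0.0010

o_n = [0.8402, -0.0790, 0.3204]
J₁: ẑ×o_n = [0.0790, 0.8402, -0.0000], ω = ẑ
J2: z=[0.0000, 0.0000, 1.0000] o=[0.6409, -0.3700, 0.0000] → [-0.2910, 0.1993, 0.0000, 0.0000, 0.0000, 1.0000]
J3: z=[0.0523, -0.9986, 0.0000] o=[0.3712, -0.3841, 0.0000] → [-0.3200, -0.0168, 0.4843, 0.0523, -0.9986, 0.0000]
J4: z=[0.9835, 0.0515, -0.1736] o=[0.3071, -0.3875, -0.3644] → [0.0889, -0.7660, 0.2759, 0.9835, 0.0515, -0.1736]
J5: z=[-0.1085, 0.9353, -0.3368] o=[0.3448, -0.2965, -0.1238] → [0.4887, -0.1187, -0.4869, -0.1085, 0.9353, -0.3368]
q̇ = J⁺·V = [0.0690, 0.3460, 0.3970, 0.3260, -0.0010]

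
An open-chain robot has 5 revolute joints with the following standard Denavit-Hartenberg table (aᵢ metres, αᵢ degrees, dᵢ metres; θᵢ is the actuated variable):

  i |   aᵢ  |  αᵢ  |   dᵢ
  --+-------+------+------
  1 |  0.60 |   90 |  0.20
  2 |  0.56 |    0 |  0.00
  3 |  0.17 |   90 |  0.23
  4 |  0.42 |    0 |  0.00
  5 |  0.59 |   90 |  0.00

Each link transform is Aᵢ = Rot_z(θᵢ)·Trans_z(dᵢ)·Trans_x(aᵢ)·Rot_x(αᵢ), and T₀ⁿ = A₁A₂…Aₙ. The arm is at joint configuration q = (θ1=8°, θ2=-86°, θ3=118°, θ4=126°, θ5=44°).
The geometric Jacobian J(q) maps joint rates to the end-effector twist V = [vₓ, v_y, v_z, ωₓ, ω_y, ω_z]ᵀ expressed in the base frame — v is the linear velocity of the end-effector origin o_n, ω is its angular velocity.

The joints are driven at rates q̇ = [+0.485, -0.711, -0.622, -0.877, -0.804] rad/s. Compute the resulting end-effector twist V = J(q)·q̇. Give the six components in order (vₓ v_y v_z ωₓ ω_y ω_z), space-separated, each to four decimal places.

o_n = [0.1739, -0.6544, -0.7073]
J₁: ẑ×o_n = [0.6544, 0.1739, -0.0000], ω = ẑ
J2: z=[0.1392, -0.9903, 0.0000] o=[0.5942, 0.0835, 0.2000] → [0.8984, 0.1263, -0.5189, 0.1392, -0.9903, 0.0000]
J3: z=[0.1392, -0.9903, 0.0000] o=[0.6328, 0.0889, -0.3586] → [0.3452, 0.0485, -0.5579, 0.1392, -0.9903, 0.0000]
J4: z=[0.5248, 0.0738, -0.8480] o=[0.8076, -0.1188, -0.2685] → [-0.4866, 0.7677, -0.2344, 0.5248, 0.0738, -0.8480]
J5: z=[0.5248, 0.0738, -0.8480] o=[0.6476, -0.4844, -0.3994] → [-0.1669, 0.5633, -0.0543, 0.5248, 0.0738, -0.8480]
V = J·q̇ = [0.0248, -1.1617, 0.9651, -1.0676, 1.1961, 1.9106]

0.0248 -1.1617 0.9651 -1.0676 1.1961 1.9106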